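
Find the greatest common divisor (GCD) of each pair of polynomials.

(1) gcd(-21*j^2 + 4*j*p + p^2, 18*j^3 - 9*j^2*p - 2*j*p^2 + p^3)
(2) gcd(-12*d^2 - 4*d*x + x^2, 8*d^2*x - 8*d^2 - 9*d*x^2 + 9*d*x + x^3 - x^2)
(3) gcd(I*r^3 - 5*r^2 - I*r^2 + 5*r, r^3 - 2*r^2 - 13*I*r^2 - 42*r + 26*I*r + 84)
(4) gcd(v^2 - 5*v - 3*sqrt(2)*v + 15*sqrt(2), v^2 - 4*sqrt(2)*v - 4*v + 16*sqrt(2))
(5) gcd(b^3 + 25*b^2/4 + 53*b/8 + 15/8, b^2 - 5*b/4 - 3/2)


(1) = gcd((-3*j + p)*(7*j + p), (-3*j + p)*(-2*j + p)*(3*j + p)) = -3*j + p
(2) = 1
(3) = 1
(4) = gcd((v - 5)*(v - 3*sqrt(2)), (v - 4)*(v - 4*sqrt(2))) = 1
(5) = b + 3/4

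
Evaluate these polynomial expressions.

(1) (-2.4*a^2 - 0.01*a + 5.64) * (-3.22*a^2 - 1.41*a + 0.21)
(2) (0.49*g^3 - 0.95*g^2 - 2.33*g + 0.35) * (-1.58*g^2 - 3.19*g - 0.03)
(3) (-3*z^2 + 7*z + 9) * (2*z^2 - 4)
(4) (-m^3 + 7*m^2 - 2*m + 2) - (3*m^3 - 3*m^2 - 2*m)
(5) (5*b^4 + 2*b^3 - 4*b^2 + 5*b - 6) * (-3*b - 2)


(1) = 7.728*a^4 + 3.4162*a^3 - 18.6507*a^2 - 7.9545*a + 1.1844
(2) = -0.7742*g^5 - 0.0621*g^4 + 6.6972*g^3 + 6.9082*g^2 - 1.0466*g - 0.0105
(3) = -6*z^4 + 14*z^3 + 30*z^2 - 28*z - 36
(4) = -4*m^3 + 10*m^2 + 2
(5) = -15*b^5 - 16*b^4 + 8*b^3 - 7*b^2 + 8*b + 12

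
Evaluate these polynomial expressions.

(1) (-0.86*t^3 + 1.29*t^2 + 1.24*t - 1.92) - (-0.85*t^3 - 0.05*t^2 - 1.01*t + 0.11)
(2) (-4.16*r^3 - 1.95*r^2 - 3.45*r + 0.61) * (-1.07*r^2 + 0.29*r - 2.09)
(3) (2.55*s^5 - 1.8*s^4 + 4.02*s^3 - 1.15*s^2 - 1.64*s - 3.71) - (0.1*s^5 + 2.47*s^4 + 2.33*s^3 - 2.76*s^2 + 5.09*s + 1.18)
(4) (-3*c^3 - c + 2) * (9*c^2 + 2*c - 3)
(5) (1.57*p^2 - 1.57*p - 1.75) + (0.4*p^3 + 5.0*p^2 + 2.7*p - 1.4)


(1) = -0.01*t^3 + 1.34*t^2 + 2.25*t - 2.03
(2) = 4.4512*r^5 + 0.8801*r^4 + 11.8204*r^3 + 2.4223*r^2 + 7.3874*r - 1.2749
(3) = 2.45*s^5 - 4.27*s^4 + 1.69*s^3 + 1.61*s^2 - 6.73*s - 4.89
(4) = -27*c^5 - 6*c^4 + 16*c^2 + 7*c - 6
(5) = 0.4*p^3 + 6.57*p^2 + 1.13*p - 3.15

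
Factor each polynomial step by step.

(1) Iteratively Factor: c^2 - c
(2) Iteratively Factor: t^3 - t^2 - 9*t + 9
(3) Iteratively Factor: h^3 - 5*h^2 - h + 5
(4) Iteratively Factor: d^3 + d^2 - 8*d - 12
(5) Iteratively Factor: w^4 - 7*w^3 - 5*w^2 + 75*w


(1) = (c)*(c - 1)
(2) = (t + 3)*(t^2 - 4*t + 3) = (t - 1)*(t + 3)*(t - 3)
(3) = (h - 1)*(h^2 - 4*h - 5) = (h - 5)*(h - 1)*(h + 1)
(4) = (d + 2)*(d^2 - d - 6) = (d + 2)^2*(d - 3)
(5) = (w - 5)*(w^3 - 2*w^2 - 15*w) = (w - 5)^2*(w^2 + 3*w) = w*(w - 5)^2*(w + 3)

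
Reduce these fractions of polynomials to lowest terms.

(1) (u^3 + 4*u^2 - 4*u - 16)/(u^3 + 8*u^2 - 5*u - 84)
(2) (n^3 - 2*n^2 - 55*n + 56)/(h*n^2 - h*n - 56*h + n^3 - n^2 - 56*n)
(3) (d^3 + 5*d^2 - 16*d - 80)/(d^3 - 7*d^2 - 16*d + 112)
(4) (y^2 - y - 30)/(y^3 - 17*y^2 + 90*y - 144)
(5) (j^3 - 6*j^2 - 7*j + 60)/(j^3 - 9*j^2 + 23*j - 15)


(1) = (u^2 - 4)/(u^2 + 4*u - 21)
(2) = (n - 1)/(h + n)
(3) = (d + 5)/(d - 7)
(4) = (y + 5)/(y^2 - 11*y + 24)
(5) = (j^2 - j - 12)/(j^2 - 4*j + 3)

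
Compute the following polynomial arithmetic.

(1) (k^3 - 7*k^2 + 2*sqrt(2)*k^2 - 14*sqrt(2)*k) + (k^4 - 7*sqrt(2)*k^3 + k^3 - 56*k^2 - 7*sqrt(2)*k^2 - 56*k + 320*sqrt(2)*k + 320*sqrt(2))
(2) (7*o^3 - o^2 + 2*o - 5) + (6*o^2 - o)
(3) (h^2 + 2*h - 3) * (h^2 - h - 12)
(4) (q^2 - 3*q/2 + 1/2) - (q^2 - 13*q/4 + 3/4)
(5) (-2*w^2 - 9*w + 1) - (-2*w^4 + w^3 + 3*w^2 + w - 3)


(1) = k^4 - 7*sqrt(2)*k^3 + 2*k^3 - 63*k^2 - 5*sqrt(2)*k^2 - 56*k + 306*sqrt(2)*k + 320*sqrt(2)
(2) = 7*o^3 + 5*o^2 + o - 5
(3) = h^4 + h^3 - 17*h^2 - 21*h + 36
(4) = 7*q/4 - 1/4
(5) = 2*w^4 - w^3 - 5*w^2 - 10*w + 4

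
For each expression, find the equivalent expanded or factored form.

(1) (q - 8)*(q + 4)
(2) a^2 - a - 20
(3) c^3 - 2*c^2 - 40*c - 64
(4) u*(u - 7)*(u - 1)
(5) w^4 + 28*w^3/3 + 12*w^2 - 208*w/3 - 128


(1) = q^2 - 4*q - 32
(2) = (a - 5)*(a + 4)
(3) = (c - 8)*(c + 2)*(c + 4)
(4) = u^3 - 8*u^2 + 7*u
(5) = (w - 8/3)*(w + 2)*(w + 4)*(w + 6)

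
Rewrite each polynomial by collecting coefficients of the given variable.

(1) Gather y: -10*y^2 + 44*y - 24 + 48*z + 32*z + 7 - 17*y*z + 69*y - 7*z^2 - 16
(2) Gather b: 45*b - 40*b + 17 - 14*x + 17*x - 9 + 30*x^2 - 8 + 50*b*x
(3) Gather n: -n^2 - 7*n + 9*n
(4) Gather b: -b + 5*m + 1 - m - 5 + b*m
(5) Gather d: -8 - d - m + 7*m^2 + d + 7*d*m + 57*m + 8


(1) = -10*y^2 + y*(113 - 17*z) - 7*z^2 + 80*z - 33
(2) = b*(50*x + 5) + 30*x^2 + 3*x
(3) = -n^2 + 2*n
(4) = b*(m - 1) + 4*m - 4
(5) = 7*d*m + 7*m^2 + 56*m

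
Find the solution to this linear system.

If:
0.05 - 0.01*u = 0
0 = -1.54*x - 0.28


Then:
u = 5.00
x = -0.18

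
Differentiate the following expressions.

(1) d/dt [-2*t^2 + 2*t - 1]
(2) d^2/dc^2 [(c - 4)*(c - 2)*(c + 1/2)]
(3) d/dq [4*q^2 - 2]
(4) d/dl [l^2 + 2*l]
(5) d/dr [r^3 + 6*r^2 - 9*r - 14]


(1) = 2 - 4*t
(2) = 6*c - 11
(3) = 8*q
(4) = 2*l + 2
(5) = 3*r^2 + 12*r - 9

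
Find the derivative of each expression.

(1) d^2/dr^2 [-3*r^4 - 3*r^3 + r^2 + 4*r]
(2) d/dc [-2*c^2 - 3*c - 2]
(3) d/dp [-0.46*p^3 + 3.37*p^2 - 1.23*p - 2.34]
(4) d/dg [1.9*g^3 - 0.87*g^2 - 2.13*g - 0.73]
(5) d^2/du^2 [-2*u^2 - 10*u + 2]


(1) = -36*r^2 - 18*r + 2
(2) = -4*c - 3
(3) = -1.38*p^2 + 6.74*p - 1.23
(4) = 5.7*g^2 - 1.74*g - 2.13
(5) = -4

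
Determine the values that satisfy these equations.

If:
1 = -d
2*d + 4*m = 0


Then:
d = -1
m = 1/2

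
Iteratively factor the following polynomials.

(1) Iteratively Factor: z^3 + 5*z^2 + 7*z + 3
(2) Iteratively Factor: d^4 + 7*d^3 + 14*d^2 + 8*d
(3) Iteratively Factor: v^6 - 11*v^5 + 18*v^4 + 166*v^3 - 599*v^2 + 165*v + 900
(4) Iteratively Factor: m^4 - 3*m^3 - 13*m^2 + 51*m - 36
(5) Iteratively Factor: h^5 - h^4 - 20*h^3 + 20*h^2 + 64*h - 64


(1) = (z + 1)*(z^2 + 4*z + 3) = (z + 1)*(z + 3)*(z + 1)
(2) = (d + 2)*(d^3 + 5*d^2 + 4*d) = (d + 1)*(d + 2)*(d^2 + 4*d) = d*(d + 1)*(d + 2)*(d + 4)
(3) = (v - 5)*(v^5 - 6*v^4 - 12*v^3 + 106*v^2 - 69*v - 180) = (v - 5)*(v + 4)*(v^4 - 10*v^3 + 28*v^2 - 6*v - 45) = (v - 5)*(v - 3)*(v + 4)*(v^3 - 7*v^2 + 7*v + 15) = (v - 5)*(v - 3)*(v + 1)*(v + 4)*(v^2 - 8*v + 15) = (v - 5)^2*(v - 3)*(v + 1)*(v + 4)*(v - 3)
(4) = (m - 3)*(m^3 - 13*m + 12) = (m - 3)*(m + 4)*(m^2 - 4*m + 3) = (m - 3)*(m - 1)*(m + 4)*(m - 3)
(5) = (h - 2)*(h^4 + h^3 - 18*h^2 - 16*h + 32) = (h - 4)*(h - 2)*(h^3 + 5*h^2 + 2*h - 8) = (h - 4)*(h - 2)*(h + 2)*(h^2 + 3*h - 4) = (h - 4)*(h - 2)*(h - 1)*(h + 2)*(h + 4)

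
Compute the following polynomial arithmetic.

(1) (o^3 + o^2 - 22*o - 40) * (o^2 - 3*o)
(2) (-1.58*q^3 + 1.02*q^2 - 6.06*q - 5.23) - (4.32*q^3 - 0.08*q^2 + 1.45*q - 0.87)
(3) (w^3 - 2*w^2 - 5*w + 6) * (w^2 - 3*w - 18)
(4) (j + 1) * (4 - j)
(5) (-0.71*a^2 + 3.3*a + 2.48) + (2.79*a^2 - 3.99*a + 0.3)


(1) = o^5 - 2*o^4 - 25*o^3 + 26*o^2 + 120*o
(2) = -5.9*q^3 + 1.1*q^2 - 7.51*q - 4.36
(3) = w^5 - 5*w^4 - 17*w^3 + 57*w^2 + 72*w - 108
(4) = -j^2 + 3*j + 4
(5) = 2.08*a^2 - 0.69*a + 2.78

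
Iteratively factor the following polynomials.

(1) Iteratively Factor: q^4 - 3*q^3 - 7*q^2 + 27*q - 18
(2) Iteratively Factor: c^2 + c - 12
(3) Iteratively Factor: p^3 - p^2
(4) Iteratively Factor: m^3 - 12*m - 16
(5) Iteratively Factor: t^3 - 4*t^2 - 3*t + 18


(1) = (q - 3)*(q^3 - 7*q + 6) = (q - 3)*(q - 1)*(q^2 + q - 6) = (q - 3)*(q - 1)*(q + 3)*(q - 2)
(2) = (c + 4)*(c - 3)
(3) = (p - 1)*(p^2) = p*(p - 1)*(p)
(4) = (m + 2)*(m^2 - 2*m - 8) = (m + 2)^2*(m - 4)
(5) = (t - 3)*(t^2 - t - 6) = (t - 3)^2*(t + 2)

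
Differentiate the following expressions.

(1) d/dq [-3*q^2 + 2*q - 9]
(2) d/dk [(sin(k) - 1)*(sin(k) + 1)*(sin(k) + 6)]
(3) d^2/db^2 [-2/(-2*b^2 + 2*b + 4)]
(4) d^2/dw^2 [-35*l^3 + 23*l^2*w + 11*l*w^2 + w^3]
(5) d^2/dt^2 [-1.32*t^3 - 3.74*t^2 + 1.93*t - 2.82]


(1) = 2 - 6*q
(2) = (3*sin(k)^2 + 12*sin(k) - 1)*cos(k)
(3) = 2*(b^2 - b - (2*b - 1)^2 - 2)/(-b^2 + b + 2)^3
(4) = 22*l + 6*w
(5) = -7.92*t - 7.48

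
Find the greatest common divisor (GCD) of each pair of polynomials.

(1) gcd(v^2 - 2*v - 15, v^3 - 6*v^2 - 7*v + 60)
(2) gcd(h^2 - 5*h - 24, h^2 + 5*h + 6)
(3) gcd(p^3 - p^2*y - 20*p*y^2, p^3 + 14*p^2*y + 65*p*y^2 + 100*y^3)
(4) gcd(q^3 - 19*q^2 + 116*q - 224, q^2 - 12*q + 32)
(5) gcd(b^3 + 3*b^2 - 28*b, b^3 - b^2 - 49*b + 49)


(1) = gcd((v - 5)*(v + 3), (v - 5)*(v - 4)*(v + 3)) = v^2 - 2*v - 15
(2) = gcd((h - 8)*(h + 3), (h + 2)*(h + 3)) = h + 3
(3) = p + 4*y
(4) = gcd((q - 8)*(q - 7)*(q - 4), (q - 8)*(q - 4)) = q^2 - 12*q + 32
(5) = b + 7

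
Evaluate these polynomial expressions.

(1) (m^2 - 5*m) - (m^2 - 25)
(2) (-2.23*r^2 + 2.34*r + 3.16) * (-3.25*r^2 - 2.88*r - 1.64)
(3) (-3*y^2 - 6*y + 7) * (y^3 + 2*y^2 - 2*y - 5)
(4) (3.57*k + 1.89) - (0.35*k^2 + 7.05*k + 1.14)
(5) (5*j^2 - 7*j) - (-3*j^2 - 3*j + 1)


(1) = 25 - 5*m
(2) = 7.2475*r^4 - 1.1826*r^3 - 13.352*r^2 - 12.9384*r - 5.1824
(3) = -3*y^5 - 12*y^4 + y^3 + 41*y^2 + 16*y - 35
(4) = -0.35*k^2 - 3.48*k + 0.75
(5) = 8*j^2 - 4*j - 1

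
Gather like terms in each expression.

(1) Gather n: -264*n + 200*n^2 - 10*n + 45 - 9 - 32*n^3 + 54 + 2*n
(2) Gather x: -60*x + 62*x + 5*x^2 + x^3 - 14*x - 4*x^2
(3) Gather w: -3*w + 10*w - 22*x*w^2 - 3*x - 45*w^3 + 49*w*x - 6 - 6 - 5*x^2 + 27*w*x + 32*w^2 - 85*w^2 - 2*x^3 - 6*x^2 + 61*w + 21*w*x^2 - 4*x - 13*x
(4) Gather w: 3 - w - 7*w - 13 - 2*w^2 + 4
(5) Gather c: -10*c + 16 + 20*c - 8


(1) = -32*n^3 + 200*n^2 - 272*n + 90
(2) = x^3 + x^2 - 12*x
(3) = -45*w^3 + w^2*(-22*x - 53) + w*(21*x^2 + 76*x + 68) - 2*x^3 - 11*x^2 - 20*x - 12
(4) = -2*w^2 - 8*w - 6
(5) = 10*c + 8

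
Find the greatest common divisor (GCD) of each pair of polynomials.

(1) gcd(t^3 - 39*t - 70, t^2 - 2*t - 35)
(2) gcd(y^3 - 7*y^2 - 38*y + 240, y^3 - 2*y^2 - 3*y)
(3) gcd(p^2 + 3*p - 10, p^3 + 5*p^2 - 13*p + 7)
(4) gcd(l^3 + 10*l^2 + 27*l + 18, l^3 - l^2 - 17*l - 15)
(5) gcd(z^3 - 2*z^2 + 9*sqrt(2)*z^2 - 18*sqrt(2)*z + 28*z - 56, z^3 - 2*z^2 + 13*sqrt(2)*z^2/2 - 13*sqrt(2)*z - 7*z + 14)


(1) = gcd((t - 7)*(t + 2)*(t + 5), (t - 7)*(t + 5)) = t^2 - 2*t - 35
(2) = gcd((y - 8)*(y - 5)*(y + 6), y*(y - 3)*(y + 1)) = 1
(3) = gcd((p - 2)*(p + 5), (p - 1)^2*(p + 7)) = 1
(4) = gcd((l + 1)*(l + 3)*(l + 6), (l - 5)*(l + 1)*(l + 3)) = l^2 + 4*l + 3
(5) = gcd((z - 2)*(z + 2*sqrt(2))*(z + 7*sqrt(2)), (z - 2)*(z - sqrt(2)/2)*(z + 7*sqrt(2))) = z^2 + z*(-2 + 7*sqrt(2)) - 14*sqrt(2)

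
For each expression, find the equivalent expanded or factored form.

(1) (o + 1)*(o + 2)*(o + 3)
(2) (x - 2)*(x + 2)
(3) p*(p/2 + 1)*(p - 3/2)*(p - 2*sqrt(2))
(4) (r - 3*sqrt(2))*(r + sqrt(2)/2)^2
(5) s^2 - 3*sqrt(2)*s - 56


(1) = o^3 + 6*o^2 + 11*o + 6
(2) = x^2 - 4
(3) = p^4/2 - sqrt(2)*p^3 + p^3/4 - 3*p^2/2 - sqrt(2)*p^2/2 + 3*sqrt(2)*p
(4) = r^3 - 2*sqrt(2)*r^2 - 11*r/2 - 3*sqrt(2)/2
(5) = (s - 7*sqrt(2))*(s + 4*sqrt(2))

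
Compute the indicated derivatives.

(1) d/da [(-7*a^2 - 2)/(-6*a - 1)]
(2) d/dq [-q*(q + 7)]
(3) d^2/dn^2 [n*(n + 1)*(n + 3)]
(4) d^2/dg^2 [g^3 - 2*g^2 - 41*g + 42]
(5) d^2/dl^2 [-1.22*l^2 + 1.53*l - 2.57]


(1) = 2*(21*a^2 + 7*a - 6)/(36*a^2 + 12*a + 1)
(2) = -2*q - 7
(3) = 6*n + 8
(4) = 6*g - 4
(5) = -2.44000000000000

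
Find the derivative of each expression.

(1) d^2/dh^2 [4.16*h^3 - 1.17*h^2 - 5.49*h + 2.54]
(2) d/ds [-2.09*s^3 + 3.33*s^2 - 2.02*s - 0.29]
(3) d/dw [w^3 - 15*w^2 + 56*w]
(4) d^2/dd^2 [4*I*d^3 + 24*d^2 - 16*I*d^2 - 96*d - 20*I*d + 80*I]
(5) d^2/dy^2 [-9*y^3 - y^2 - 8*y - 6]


(1) = 24.96*h - 2.34
(2) = -6.27*s^2 + 6.66*s - 2.02
(3) = 3*w^2 - 30*w + 56
(4) = 24*I*d + 48 - 32*I
(5) = -54*y - 2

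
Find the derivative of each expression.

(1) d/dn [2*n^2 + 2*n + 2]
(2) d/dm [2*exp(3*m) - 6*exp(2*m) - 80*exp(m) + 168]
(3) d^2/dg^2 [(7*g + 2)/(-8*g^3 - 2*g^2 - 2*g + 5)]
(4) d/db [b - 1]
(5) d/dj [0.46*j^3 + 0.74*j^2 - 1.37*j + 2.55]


(1) = 4*n + 2
(2) = (6*exp(2*m) - 12*exp(m) - 80)*exp(m)
(3) = 4*(-2*(7*g + 2)*(12*g^2 + 2*g + 1)^2 + (84*g^2 + 14*g + (7*g + 2)*(12*g + 1) + 7)*(8*g^3 + 2*g^2 + 2*g - 5))/(8*g^3 + 2*g^2 + 2*g - 5)^3
(4) = 1
(5) = 1.38*j^2 + 1.48*j - 1.37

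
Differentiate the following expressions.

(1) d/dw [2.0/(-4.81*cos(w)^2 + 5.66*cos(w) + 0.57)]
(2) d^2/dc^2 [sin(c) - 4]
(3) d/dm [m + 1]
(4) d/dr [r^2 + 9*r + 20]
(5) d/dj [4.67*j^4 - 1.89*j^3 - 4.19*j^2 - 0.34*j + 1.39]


(1) = (11.32 - 19.24*cos(w))*sin(w)/(-4.81*cos(w)^2 + 5.66*cos(w) + 0.57)^2
(2) = -sin(c)
(3) = 1
(4) = 2*r + 9
(5) = 18.68*j^3 - 5.67*j^2 - 8.38*j - 0.34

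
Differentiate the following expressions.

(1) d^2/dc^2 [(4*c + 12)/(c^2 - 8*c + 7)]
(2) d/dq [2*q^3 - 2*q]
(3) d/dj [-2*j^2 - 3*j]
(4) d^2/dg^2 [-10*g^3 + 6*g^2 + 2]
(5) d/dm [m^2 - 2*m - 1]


(1) = 8*((5 - 3*c)*(c^2 - 8*c + 7) + 4*(c - 4)^2*(c + 3))/(c^2 - 8*c + 7)^3
(2) = 6*q^2 - 2
(3) = -4*j - 3
(4) = 12 - 60*g
(5) = 2*m - 2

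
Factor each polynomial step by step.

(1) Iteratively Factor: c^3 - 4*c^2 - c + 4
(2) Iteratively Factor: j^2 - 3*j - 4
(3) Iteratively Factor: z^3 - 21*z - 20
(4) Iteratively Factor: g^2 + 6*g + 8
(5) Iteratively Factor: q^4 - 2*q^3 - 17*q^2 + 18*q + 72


(1) = (c - 1)*(c^2 - 3*c - 4) = (c - 1)*(c + 1)*(c - 4)
(2) = (j - 4)*(j + 1)
(3) = (z + 4)*(z^2 - 4*z - 5) = (z - 5)*(z + 4)*(z + 1)
(4) = (g + 4)*(g + 2)
(5) = (q + 3)*(q^3 - 5*q^2 - 2*q + 24) = (q + 2)*(q + 3)*(q^2 - 7*q + 12) = (q - 3)*(q + 2)*(q + 3)*(q - 4)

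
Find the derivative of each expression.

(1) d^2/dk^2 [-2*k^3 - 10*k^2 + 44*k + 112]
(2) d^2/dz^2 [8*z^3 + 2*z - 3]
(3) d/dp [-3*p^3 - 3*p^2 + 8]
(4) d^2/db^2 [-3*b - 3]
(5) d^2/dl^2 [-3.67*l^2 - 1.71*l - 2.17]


(1) = -12*k - 20
(2) = 48*z
(3) = 3*p*(-3*p - 2)
(4) = 0
(5) = -7.34000000000000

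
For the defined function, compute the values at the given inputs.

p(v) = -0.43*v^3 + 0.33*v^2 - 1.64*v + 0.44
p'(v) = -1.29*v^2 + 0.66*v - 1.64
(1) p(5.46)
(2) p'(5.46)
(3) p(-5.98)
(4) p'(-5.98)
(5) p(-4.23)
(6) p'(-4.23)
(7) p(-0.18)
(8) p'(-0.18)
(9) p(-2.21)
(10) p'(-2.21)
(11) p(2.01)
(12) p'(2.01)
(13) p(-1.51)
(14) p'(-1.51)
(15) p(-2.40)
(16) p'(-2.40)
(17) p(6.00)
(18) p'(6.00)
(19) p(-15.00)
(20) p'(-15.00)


(1) = -68.67
(2) = -36.49
(3) = 114.00
(4) = -51.72
(5) = 45.83
(6) = -27.51
(7) = 0.75
(8) = -1.80
(9) = 10.32
(10) = -9.40
(11) = -5.02
(12) = -5.53
(13) = 5.15
(14) = -5.58
(15) = 12.22
(16) = -10.65
(17) = -90.40
(18) = -44.12
(19) = 1550.54
(20) = -301.79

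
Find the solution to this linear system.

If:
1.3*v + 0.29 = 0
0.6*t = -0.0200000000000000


Then:
t = -0.03
v = -0.22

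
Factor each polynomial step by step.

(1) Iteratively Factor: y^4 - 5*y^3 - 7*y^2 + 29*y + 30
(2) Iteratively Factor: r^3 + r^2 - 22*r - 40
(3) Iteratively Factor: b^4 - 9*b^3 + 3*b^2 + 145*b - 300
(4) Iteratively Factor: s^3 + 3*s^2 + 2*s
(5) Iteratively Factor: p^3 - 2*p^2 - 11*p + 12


(1) = (y + 1)*(y^3 - 6*y^2 - y + 30) = (y - 5)*(y + 1)*(y^2 - y - 6) = (y - 5)*(y - 3)*(y + 1)*(y + 2)
(2) = (r + 4)*(r^2 - 3*r - 10) = (r - 5)*(r + 4)*(r + 2)
(3) = (b - 5)*(b^3 - 4*b^2 - 17*b + 60) = (b - 5)*(b - 3)*(b^2 - b - 20) = (b - 5)*(b - 3)*(b + 4)*(b - 5)
(4) = (s)*(s^2 + 3*s + 2) = s*(s + 1)*(s + 2)
(5) = (p - 4)*(p^2 + 2*p - 3) = (p - 4)*(p - 1)*(p + 3)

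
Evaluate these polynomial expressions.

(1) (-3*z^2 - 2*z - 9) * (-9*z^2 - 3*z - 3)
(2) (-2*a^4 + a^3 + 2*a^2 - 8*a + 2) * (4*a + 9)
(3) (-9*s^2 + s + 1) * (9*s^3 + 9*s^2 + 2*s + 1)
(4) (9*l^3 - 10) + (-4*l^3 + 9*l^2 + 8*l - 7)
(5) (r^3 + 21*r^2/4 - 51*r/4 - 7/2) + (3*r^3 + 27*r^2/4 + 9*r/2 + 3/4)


(1) = 27*z^4 + 27*z^3 + 96*z^2 + 33*z + 27
(2) = -8*a^5 - 14*a^4 + 17*a^3 - 14*a^2 - 64*a + 18
(3) = -81*s^5 - 72*s^4 + 2*s^2 + 3*s + 1
(4) = 5*l^3 + 9*l^2 + 8*l - 17
(5) = 4*r^3 + 12*r^2 - 33*r/4 - 11/4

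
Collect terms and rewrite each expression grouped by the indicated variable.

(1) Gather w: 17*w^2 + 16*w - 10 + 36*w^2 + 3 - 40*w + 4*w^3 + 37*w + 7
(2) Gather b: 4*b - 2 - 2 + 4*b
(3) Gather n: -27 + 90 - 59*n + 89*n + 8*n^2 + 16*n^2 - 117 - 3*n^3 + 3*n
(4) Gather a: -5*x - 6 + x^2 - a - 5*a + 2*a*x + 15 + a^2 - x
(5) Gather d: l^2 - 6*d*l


(1) = 4*w^3 + 53*w^2 + 13*w
(2) = 8*b - 4
(3) = -3*n^3 + 24*n^2 + 33*n - 54
(4) = a^2 + a*(2*x - 6) + x^2 - 6*x + 9
(5) = -6*d*l + l^2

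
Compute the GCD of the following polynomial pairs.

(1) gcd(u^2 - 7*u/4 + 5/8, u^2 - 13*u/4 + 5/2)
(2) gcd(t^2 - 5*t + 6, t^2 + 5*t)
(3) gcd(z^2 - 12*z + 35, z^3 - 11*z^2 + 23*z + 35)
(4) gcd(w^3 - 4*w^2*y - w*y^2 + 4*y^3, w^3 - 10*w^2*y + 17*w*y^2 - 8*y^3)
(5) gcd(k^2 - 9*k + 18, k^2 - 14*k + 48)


(1) = u - 5/4
(2) = gcd((t - 3)*(t - 2), t*(t + 5)) = 1
(3) = z^2 - 12*z + 35
(4) = gcd((w - 4*y)*(w - y)*(w + y), (w - 8*y)*(w - y)^2) = -w + y
(5) = k - 6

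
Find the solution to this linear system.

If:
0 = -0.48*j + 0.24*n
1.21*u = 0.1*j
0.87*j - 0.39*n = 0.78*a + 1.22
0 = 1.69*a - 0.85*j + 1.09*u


Then:
a = -2.10
j = -4.68
n = -9.36
u = -0.39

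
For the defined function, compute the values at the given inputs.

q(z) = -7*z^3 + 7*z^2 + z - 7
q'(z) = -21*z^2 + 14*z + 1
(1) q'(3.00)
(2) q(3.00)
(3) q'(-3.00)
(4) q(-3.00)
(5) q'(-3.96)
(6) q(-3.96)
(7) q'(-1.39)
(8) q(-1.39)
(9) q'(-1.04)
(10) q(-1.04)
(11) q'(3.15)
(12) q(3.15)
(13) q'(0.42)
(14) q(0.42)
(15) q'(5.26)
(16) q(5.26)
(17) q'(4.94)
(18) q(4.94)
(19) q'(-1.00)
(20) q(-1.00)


(1) = -146.00
(2) = -130.00
(3) = -230.00
(4) = 242.00
(5) = -383.75
(6) = 533.51
(7) = -59.03
(8) = 23.93
(9) = -36.27
(10) = 7.41
(11) = -163.27
(12) = -153.18
(13) = 3.18
(14) = -5.86
(15) = -506.38
(16) = -826.79
(17) = -442.32
(18) = -675.11
(19) = -34.00
(20) = 6.00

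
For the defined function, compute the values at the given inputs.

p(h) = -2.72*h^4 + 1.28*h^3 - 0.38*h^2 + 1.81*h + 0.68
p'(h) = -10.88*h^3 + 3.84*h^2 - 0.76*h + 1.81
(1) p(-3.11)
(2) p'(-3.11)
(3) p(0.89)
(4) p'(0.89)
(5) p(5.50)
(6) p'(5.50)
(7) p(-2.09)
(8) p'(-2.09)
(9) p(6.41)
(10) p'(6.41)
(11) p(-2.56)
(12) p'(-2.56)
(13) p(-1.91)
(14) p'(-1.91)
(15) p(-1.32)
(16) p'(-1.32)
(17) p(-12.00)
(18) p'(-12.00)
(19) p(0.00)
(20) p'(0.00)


(1) = -301.58
(2) = 368.59
(3) = 1.19
(4) = -3.49
(5) = -2276.87
(6) = -1696.37
(7) = -68.35
(8) = 119.50
(9) = -4258.20
(10) = -2710.80
(11) = -144.74
(12) = 211.46
(13) = -49.28
(14) = 93.08
(15) = -13.57
(16) = 34.53
(17) = -58689.52
(18) = 19364.53
(19) = 0.68
(20) = 1.81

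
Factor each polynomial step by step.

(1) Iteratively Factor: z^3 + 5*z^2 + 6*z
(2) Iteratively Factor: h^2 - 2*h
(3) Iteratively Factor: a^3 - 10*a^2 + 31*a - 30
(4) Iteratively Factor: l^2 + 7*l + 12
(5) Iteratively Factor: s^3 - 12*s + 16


(1) = (z + 3)*(z^2 + 2*z) = (z + 2)*(z + 3)*(z)
(2) = (h)*(h - 2)
(3) = (a - 3)*(a^2 - 7*a + 10) = (a - 5)*(a - 3)*(a - 2)
(4) = (l + 4)*(l + 3)
(5) = (s + 4)*(s^2 - 4*s + 4) = (s - 2)*(s + 4)*(s - 2)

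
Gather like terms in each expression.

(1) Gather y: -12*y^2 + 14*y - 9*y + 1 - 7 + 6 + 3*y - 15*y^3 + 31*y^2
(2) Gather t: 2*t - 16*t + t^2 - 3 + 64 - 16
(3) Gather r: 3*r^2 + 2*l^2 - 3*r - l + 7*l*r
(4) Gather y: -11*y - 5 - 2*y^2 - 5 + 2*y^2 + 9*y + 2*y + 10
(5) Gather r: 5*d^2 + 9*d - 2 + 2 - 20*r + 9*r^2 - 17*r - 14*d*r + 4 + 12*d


(1) = -15*y^3 + 19*y^2 + 8*y
(2) = t^2 - 14*t + 45
(3) = 2*l^2 - l + 3*r^2 + r*(7*l - 3)
(4) = 0
(5) = 5*d^2 + 21*d + 9*r^2 + r*(-14*d - 37) + 4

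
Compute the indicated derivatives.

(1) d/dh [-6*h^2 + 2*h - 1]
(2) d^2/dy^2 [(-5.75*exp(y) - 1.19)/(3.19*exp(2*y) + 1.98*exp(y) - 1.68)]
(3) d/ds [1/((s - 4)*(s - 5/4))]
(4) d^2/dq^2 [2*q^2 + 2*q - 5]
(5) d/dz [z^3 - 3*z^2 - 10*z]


(1) = 2 - 12*h
(2) = (-58.512575*exp(4*y) - 12.120086*exp(3*y) - 207.441234*exp(2*y) - 49.301868*exp(y) - 20.187216)*exp(y)/(32.461759*exp(6*y) + 60.446034*exp(5*y) - 13.769316*exp(4*y) - 55.904904*exp(3*y) + 7.251552*exp(2*y) + 16.765056*exp(y) - 4.741632)
(3) = 4*(21 - 8*s)/(16*s^4 - 168*s^3 + 601*s^2 - 840*s + 400)
(4) = 4
(5) = 3*z^2 - 6*z - 10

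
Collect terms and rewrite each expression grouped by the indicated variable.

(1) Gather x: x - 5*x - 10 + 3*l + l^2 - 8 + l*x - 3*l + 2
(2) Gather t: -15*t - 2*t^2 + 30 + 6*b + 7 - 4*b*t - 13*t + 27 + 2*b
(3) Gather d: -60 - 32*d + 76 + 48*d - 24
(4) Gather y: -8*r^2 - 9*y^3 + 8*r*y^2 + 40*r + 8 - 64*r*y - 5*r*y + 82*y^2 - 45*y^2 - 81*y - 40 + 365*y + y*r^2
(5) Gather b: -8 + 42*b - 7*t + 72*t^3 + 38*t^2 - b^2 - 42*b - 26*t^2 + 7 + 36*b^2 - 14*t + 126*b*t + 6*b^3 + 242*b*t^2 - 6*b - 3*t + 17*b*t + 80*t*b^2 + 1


(1) = l^2 + x*(l - 4) - 16
(2) = 8*b - 2*t^2 + t*(-4*b - 28) + 64
(3) = 16*d - 8
(4) = -8*r^2 + 40*r - 9*y^3 + y^2*(8*r + 37) + y*(r^2 - 69*r + 284) - 32
(5) = 6*b^3 + b^2*(80*t + 35) + b*(242*t^2 + 143*t - 6) + 72*t^3 + 12*t^2 - 24*t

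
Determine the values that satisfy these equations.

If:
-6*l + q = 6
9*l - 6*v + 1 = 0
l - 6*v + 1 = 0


Then:
l = 0
q = 6
v = 1/6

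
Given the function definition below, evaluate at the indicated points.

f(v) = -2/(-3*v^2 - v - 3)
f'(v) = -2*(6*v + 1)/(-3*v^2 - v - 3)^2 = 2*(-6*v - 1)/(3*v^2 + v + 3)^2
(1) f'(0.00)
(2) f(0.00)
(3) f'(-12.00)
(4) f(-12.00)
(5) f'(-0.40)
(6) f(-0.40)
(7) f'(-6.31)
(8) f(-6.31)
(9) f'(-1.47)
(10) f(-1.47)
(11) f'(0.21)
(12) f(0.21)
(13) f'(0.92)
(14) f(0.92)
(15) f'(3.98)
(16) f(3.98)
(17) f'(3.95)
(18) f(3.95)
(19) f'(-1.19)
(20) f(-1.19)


(1) = -0.22
(2) = 0.67
(3) = 0.00
(4) = 0.00
(5) = 0.30
(6) = 0.65
(7) = 0.01
(8) = 0.02
(9) = 0.24
(10) = 0.25
(11) = -0.40
(12) = 0.60
(13) = -0.31
(14) = 0.31
(15) = -0.02
(16) = 0.04
(17) = -0.02
(18) = 0.04
(19) = 0.33
(20) = 0.33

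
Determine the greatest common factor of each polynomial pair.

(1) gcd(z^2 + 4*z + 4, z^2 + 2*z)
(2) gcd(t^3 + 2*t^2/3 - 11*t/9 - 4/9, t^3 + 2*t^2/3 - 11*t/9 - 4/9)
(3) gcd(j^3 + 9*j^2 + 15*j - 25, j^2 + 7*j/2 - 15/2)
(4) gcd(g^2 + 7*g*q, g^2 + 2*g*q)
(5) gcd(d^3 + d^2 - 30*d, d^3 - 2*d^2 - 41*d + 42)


(1) = z + 2
(2) = gcd((t - 1)*(t + 1/3)*(t + 4/3), (t - 1)*(t + 1/3)*(t + 4/3)) = t^3 + 2*t^2/3 - 11*t/9 - 4/9
(3) = j + 5
(4) = g
(5) = gcd(d*(d - 5)*(d + 6), (d - 7)*(d - 1)*(d + 6)) = d + 6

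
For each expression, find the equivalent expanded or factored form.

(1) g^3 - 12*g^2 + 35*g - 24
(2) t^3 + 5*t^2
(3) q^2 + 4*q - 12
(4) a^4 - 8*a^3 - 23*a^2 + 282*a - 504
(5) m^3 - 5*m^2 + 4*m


(1) = (g - 8)*(g - 3)*(g - 1)
(2) = t^2*(t + 5)
(3) = (q - 2)*(q + 6)
(4) = (a - 7)*(a - 4)*(a - 3)*(a + 6)
(5) = m*(m - 4)*(m - 1)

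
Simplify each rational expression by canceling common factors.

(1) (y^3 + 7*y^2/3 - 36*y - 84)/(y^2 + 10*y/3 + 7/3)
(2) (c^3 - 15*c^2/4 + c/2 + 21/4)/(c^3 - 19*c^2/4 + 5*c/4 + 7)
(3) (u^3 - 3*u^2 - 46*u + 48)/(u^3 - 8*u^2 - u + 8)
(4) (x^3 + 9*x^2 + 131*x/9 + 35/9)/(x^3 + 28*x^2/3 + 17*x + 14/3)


(1) = (y^2 - 36)/(y + 1)
(2) = (c - 3)/(c - 4)
(3) = (u + 6)/(u + 1)
(4) = (3*x + 5)/(3*x + 6)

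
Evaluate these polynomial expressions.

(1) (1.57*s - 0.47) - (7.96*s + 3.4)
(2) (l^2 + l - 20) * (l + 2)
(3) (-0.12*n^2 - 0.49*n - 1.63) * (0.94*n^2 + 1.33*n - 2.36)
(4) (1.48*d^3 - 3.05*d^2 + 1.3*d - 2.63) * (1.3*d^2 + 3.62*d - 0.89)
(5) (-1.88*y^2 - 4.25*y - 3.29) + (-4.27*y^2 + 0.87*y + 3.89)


(1) = -6.39*s - 3.87
(2) = l^3 + 3*l^2 - 18*l - 40
(3) = -0.1128*n^4 - 0.6202*n^3 - 1.9007*n^2 - 1.0115*n + 3.8468
(4) = 1.924*d^5 + 1.3926*d^4 - 10.6682*d^3 + 4.0015*d^2 - 10.6776*d + 2.3407
(5) = -6.15*y^2 - 3.38*y + 0.6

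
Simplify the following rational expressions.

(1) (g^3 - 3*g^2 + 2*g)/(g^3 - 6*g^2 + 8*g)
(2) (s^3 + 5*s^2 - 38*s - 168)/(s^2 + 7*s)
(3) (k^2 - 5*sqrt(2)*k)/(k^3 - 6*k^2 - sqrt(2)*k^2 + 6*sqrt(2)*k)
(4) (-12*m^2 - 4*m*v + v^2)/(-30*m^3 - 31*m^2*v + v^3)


(1) = (g - 1)/(g - 4)
(2) = (s^2 - 2*s - 24)/s
(3) = (k - 5*sqrt(2))/(k^2 + k*(-6 - sqrt(2)) + 6*sqrt(2))
(4) = (2*m + v)/(5*m^2 + 6*m*v + v^2)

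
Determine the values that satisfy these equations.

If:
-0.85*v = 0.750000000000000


Then:
v = -0.88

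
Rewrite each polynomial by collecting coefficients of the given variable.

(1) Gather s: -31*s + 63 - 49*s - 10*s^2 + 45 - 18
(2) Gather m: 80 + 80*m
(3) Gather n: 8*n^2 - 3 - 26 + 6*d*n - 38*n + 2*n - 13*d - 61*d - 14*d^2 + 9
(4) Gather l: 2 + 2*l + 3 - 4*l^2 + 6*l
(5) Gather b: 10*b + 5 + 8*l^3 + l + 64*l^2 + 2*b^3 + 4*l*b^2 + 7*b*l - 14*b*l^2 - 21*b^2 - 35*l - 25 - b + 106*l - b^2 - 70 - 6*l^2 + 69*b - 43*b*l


(1) = -10*s^2 - 80*s + 90
(2) = 80*m + 80
(3) = -14*d^2 - 74*d + 8*n^2 + n*(6*d - 36) - 20
(4) = -4*l^2 + 8*l + 5
(5) = 2*b^3 + b^2*(4*l - 22) + b*(-14*l^2 - 36*l + 78) + 8*l^3 + 58*l^2 + 72*l - 90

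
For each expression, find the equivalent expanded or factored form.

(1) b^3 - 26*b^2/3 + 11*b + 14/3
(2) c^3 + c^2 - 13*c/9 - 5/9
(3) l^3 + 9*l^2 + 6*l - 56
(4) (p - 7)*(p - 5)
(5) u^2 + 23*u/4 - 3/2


(1) = (b - 7)*(b - 2)*(b + 1/3)
(2) = (c - 1)*(c + 1/3)*(c + 5/3)
(3) = (l - 2)*(l + 4)*(l + 7)
(4) = p^2 - 12*p + 35
(5) = (u - 1/4)*(u + 6)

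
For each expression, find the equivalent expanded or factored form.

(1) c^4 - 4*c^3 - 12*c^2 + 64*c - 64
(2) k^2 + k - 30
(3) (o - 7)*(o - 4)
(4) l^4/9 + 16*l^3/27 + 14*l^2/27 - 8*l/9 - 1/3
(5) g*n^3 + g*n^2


(1) = (c - 4)*(c - 2)^2*(c + 4)
(2) = (k - 5)*(k + 6)
(3) = o^2 - 11*o + 28
(4) = (l/3 + 1)^2*(l - 1)*(l + 1/3)
(5) = n^2*(g*n + g)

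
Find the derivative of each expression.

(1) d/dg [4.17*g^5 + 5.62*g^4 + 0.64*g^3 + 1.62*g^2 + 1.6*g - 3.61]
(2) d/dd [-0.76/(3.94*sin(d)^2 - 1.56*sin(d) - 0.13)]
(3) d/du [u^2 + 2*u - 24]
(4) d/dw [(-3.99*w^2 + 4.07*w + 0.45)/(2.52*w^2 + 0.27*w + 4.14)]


(1) = 20.85*g^4 + 22.48*g^3 + 1.92*g^2 + 3.24*g + 1.6
(2) = (5.9888*sin(d) - 1.1856)*cos(d)/(-3.94*sin(d)^2 + 1.56*sin(d) + 0.13)^2
(3) = 2*u + 2
(4) = (-11.3337*w^2 - 35.3052*w + 16.7283)/(6.3504*w^4 + 1.3608*w^3 + 20.9385*w^2 + 2.2356*w + 17.1396)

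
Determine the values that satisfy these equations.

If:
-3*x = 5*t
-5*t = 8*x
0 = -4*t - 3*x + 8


Then:
No Solution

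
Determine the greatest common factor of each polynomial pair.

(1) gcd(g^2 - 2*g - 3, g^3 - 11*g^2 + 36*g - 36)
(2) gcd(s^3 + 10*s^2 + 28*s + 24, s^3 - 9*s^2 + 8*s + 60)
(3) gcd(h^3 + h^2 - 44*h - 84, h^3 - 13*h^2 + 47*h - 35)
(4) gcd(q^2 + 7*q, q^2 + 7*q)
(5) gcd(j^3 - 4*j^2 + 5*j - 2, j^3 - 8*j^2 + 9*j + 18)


(1) = gcd((g - 3)*(g + 1), (g - 6)*(g - 3)*(g - 2)) = g - 3
(2) = gcd((s + 2)^2*(s + 6), (s - 6)*(s - 5)*(s + 2)) = s + 2
(3) = h - 7
(4) = gcd(q*(q + 7), q*(q + 7)) = q^2 + 7*q
(5) = 1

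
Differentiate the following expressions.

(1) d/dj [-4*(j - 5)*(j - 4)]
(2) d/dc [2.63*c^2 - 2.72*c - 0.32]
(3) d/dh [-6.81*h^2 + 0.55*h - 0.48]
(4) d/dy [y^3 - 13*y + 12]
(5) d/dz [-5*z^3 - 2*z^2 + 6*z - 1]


(1) = 36 - 8*j
(2) = 5.26*c - 2.72
(3) = 0.55 - 13.62*h
(4) = 3*y^2 - 13
(5) = -15*z^2 - 4*z + 6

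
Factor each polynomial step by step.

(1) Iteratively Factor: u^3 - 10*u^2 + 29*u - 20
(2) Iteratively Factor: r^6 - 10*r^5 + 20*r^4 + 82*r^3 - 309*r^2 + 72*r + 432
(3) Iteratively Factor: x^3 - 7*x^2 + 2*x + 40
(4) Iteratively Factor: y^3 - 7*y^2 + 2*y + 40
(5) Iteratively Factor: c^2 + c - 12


(1) = (u - 1)*(u^2 - 9*u + 20) = (u - 4)*(u - 1)*(u - 5)
(2) = (r + 3)*(r^5 - 13*r^4 + 59*r^3 - 95*r^2 - 24*r + 144) = (r - 4)*(r + 3)*(r^4 - 9*r^3 + 23*r^2 - 3*r - 36) = (r - 4)^2*(r + 3)*(r^3 - 5*r^2 + 3*r + 9) = (r - 4)^2*(r + 1)*(r + 3)*(r^2 - 6*r + 9) = (r - 4)^2*(r - 3)*(r + 1)*(r + 3)*(r - 3)
(3) = (x - 5)*(x^2 - 2*x - 8) = (x - 5)*(x - 4)*(x + 2)
(4) = (y + 2)*(y^2 - 9*y + 20) = (y - 5)*(y + 2)*(y - 4)
(5) = (c + 4)*(c - 3)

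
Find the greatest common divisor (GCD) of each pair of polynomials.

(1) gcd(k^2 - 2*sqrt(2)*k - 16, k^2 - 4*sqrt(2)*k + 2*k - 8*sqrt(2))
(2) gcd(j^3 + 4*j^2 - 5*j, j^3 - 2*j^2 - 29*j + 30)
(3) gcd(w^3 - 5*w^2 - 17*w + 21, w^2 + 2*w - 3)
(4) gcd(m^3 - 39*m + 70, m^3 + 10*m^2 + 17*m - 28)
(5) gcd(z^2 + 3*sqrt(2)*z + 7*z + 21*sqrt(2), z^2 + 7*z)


(1) = gcd((k - 4*sqrt(2))*(k + 2*sqrt(2)), (k + 2)*(k - 4*sqrt(2))) = k - 4*sqrt(2)
(2) = gcd(j*(j - 1)*(j + 5), (j - 6)*(j - 1)*(j + 5)) = j^2 + 4*j - 5
(3) = w^2 + 2*w - 3
(4) = m + 7
(5) = z + 7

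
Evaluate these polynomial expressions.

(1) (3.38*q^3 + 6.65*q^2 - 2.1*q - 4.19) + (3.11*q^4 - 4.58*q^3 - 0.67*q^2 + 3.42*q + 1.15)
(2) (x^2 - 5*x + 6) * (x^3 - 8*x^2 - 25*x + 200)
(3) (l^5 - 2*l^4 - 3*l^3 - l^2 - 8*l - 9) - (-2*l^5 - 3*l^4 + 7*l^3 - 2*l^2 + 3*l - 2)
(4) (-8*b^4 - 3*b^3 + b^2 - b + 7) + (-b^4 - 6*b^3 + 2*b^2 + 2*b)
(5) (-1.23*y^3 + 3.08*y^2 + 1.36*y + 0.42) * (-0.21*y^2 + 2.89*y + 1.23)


(1) = 3.11*q^4 - 1.2*q^3 + 5.98*q^2 + 1.32*q - 3.04
(2) = x^5 - 13*x^4 + 21*x^3 + 277*x^2 - 1150*x + 1200
(3) = 3*l^5 + l^4 - 10*l^3 + l^2 - 11*l - 7
(4) = -9*b^4 - 9*b^3 + 3*b^2 + b + 7
(5) = 0.2583*y^5 - 4.2015*y^4 + 7.1027*y^3 + 7.6306*y^2 + 2.8866*y + 0.5166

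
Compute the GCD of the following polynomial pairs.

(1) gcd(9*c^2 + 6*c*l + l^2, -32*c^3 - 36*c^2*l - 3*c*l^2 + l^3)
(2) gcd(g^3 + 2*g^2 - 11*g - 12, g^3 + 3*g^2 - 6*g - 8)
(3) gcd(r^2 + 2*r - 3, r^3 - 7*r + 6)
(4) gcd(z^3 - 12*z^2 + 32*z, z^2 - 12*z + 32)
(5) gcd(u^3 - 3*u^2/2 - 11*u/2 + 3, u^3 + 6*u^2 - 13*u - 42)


(1) = gcd((3*c + l)^2, (-8*c + l)*(c + l)*(4*c + l)) = 1
(2) = gcd((g - 3)*(g + 1)*(g + 4), (g - 2)*(g + 1)*(g + 4)) = g^2 + 5*g + 4
(3) = gcd((r - 1)*(r + 3), (r - 2)*(r - 1)*(r + 3)) = r^2 + 2*r - 3
(4) = z^2 - 12*z + 32
(5) = u^2 - u - 6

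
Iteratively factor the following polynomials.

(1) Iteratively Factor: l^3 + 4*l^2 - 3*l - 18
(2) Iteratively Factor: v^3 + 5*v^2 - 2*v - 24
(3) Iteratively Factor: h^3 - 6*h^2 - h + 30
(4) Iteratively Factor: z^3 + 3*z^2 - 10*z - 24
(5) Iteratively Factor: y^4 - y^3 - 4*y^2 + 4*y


(1) = (l + 3)*(l^2 + l - 6) = (l + 3)^2*(l - 2)
(2) = (v + 4)*(v^2 + v - 6) = (v - 2)*(v + 4)*(v + 3)
(3) = (h - 3)*(h^2 - 3*h - 10) = (h - 5)*(h - 3)*(h + 2)
(4) = (z + 2)*(z^2 + z - 12) = (z - 3)*(z + 2)*(z + 4)
(5) = (y - 2)*(y^3 + y^2 - 2*y) = y*(y - 2)*(y^2 + y - 2) = y*(y - 2)*(y + 2)*(y - 1)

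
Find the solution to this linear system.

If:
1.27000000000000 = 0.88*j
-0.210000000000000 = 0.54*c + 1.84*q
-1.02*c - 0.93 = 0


Then:
c = -0.91
j = 1.44
q = 0.15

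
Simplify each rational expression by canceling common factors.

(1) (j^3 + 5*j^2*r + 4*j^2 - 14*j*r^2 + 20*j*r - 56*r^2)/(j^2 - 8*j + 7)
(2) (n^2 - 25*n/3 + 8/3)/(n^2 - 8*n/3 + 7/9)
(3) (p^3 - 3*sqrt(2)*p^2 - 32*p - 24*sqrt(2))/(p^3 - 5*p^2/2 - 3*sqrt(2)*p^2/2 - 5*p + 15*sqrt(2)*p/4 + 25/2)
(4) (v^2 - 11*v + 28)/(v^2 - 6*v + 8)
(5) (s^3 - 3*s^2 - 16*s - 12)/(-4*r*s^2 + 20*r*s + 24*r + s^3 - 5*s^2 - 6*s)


(1) = (j^3 + 5*j^2*r + 4*j^2 - 14*j*r^2 + 20*j*r - 56*r^2)/(j^2 - 8*j + 7)
(2) = (3*n - 24)/(3*n - 7)
(3) = (4*p^2 - 16*sqrt(2)*p - 96)/(4*p^2 + p*(-10*sqrt(2) - 10) + 25*sqrt(2))
(4) = (v - 7)/(v - 2)
(5) = (-s - 2)/(4*r - s)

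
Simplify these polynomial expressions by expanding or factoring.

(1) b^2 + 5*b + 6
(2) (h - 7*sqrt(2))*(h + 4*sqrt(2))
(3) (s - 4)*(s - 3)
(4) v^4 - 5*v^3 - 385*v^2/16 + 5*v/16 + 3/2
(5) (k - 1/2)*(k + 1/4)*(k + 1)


(1) = (b + 2)*(b + 3)
(2) = h^2 - 3*sqrt(2)*h - 56
(3) = s^2 - 7*s + 12
(4) = (v - 8)*(v - 1/4)*(v + 1/4)*(v + 3)
(5) = k^3 + 3*k^2/4 - 3*k/8 - 1/8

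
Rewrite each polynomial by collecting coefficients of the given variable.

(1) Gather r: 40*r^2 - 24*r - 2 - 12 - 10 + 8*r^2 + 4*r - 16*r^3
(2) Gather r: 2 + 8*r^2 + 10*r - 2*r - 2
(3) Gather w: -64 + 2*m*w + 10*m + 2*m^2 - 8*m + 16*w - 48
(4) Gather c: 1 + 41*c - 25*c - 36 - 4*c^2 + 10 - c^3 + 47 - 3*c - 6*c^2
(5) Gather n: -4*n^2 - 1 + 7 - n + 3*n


(1) = -16*r^3 + 48*r^2 - 20*r - 24
(2) = 8*r^2 + 8*r
(3) = 2*m^2 + 2*m + w*(2*m + 16) - 112
(4) = -c^3 - 10*c^2 + 13*c + 22
(5) = -4*n^2 + 2*n + 6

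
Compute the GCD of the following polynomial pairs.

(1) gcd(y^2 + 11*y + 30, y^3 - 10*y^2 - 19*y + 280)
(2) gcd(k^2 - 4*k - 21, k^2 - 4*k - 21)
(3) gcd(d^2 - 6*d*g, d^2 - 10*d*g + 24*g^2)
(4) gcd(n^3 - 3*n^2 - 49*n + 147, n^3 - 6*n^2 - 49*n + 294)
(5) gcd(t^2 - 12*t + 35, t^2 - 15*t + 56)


(1) = y + 5
(2) = k^2 - 4*k - 21
(3) = d - 6*g
(4) = n^2 - 49
(5) = t - 7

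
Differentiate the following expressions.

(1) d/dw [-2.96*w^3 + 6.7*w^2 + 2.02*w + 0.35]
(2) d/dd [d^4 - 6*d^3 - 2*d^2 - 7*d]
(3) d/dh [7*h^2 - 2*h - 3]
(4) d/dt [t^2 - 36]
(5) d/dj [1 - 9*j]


(1) = -8.88*w^2 + 13.4*w + 2.02
(2) = 4*d^3 - 18*d^2 - 4*d - 7
(3) = 14*h - 2
(4) = 2*t
(5) = -9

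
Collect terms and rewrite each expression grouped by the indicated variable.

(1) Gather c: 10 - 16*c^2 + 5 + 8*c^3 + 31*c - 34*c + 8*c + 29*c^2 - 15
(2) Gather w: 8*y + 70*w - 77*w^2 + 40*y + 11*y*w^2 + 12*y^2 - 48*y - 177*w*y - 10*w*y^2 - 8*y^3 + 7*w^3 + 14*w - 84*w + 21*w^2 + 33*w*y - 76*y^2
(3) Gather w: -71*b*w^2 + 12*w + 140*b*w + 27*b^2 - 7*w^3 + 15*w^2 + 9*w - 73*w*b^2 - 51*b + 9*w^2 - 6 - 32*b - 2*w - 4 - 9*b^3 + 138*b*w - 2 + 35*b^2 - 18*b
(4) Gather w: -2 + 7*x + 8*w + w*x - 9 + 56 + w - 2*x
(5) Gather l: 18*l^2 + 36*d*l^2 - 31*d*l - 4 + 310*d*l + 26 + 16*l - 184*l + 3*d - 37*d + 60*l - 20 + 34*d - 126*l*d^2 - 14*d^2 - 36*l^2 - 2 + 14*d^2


(1) = 8*c^3 + 13*c^2 + 5*c
(2) = 7*w^3 + w^2*(11*y - 56) + w*(-10*y^2 - 144*y) - 8*y^3 - 64*y^2
(3) = -9*b^3 + 62*b^2 - 101*b - 7*w^3 + w^2*(24 - 71*b) + w*(-73*b^2 + 278*b + 19) - 12
(4) = w*(x + 9) + 5*x + 45
(5) = l^2*(36*d - 18) + l*(-126*d^2 + 279*d - 108)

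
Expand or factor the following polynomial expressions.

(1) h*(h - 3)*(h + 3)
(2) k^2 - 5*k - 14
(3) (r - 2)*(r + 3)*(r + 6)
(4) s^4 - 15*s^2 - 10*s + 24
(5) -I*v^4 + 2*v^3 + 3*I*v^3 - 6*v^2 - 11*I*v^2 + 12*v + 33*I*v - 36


(1) = h^3 - 9*h
(2) = (k - 7)*(k + 2)
(3) = r^3 + 7*r^2 - 36
(4) = (s - 4)*(s - 1)*(s + 2)*(s + 3)
(5) = (v - 3)*(v - 3*I)*(v + 4*I)*(-I*v + 1)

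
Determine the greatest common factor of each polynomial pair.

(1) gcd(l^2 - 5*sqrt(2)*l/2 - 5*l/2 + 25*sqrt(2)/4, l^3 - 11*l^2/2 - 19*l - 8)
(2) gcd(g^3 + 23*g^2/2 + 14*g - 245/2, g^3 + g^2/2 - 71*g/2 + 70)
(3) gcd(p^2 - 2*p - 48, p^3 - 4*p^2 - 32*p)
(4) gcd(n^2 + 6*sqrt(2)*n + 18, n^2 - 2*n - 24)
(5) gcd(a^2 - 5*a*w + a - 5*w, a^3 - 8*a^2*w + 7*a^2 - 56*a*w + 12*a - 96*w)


(1) = gcd((l - 5/2)*(l - 5*sqrt(2)/2), (l - 8)*(l + 1/2)*(l + 2)) = 1
(2) = g^2 + 9*g/2 - 35/2
(3) = gcd((p - 8)*(p + 6), p*(p - 8)*(p + 4)) = p - 8
(4) = 1
(5) = 1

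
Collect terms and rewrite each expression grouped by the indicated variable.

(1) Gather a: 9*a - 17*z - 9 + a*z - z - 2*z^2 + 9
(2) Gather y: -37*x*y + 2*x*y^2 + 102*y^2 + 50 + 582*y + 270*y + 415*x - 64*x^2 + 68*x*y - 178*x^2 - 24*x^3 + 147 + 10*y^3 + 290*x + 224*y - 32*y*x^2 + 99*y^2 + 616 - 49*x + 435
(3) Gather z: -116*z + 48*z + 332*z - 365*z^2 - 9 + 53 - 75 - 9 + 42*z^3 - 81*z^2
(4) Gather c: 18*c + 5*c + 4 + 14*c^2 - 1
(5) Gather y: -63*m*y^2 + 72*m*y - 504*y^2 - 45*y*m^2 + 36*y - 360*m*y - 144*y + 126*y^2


(1) = a*(z + 9) - 2*z^2 - 18*z
(2) = -24*x^3 - 242*x^2 + 656*x + 10*y^3 + y^2*(2*x + 201) + y*(-32*x^2 + 31*x + 1076) + 1248
(3) = 42*z^3 - 446*z^2 + 264*z - 40
(4) = 14*c^2 + 23*c + 3
(5) = y^2*(-63*m - 378) + y*(-45*m^2 - 288*m - 108)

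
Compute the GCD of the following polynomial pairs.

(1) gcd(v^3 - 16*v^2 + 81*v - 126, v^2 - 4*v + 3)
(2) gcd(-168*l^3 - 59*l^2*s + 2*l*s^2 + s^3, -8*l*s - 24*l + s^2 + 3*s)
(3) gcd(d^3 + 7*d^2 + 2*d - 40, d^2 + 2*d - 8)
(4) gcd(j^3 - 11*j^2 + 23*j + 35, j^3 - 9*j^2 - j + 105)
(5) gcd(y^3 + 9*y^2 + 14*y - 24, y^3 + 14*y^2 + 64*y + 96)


(1) = gcd((v - 7)*(v - 6)*(v - 3), (v - 3)*(v - 1)) = v - 3
(2) = gcd((-8*l + s)*(3*l + s)*(7*l + s), (-8*l + s)*(s + 3)) = -8*l + s
(3) = d^2 + 2*d - 8
(4) = gcd((j - 7)*(j - 5)*(j + 1), (j - 7)*(j - 5)*(j + 3)) = j^2 - 12*j + 35
(5) = y^2 + 10*y + 24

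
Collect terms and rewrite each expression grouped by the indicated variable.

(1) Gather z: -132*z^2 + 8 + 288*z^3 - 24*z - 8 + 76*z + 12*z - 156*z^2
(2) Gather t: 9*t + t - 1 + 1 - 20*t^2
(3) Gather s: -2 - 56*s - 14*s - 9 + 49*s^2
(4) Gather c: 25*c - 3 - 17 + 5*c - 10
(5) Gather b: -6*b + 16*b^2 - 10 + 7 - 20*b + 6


(1) = 288*z^3 - 288*z^2 + 64*z
(2) = -20*t^2 + 10*t
(3) = 49*s^2 - 70*s - 11
(4) = 30*c - 30
(5) = 16*b^2 - 26*b + 3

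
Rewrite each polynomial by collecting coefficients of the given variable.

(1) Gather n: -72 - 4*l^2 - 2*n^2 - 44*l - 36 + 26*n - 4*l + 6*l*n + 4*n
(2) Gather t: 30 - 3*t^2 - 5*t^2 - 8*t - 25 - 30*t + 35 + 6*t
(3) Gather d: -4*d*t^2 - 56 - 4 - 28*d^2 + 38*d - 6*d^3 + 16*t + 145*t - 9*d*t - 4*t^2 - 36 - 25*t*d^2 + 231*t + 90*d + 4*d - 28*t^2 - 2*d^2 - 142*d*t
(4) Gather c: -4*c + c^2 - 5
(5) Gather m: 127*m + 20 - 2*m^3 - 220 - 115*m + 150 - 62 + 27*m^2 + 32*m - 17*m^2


(1) = -4*l^2 - 48*l - 2*n^2 + n*(6*l + 30) - 108
(2) = -8*t^2 - 32*t + 40
(3) = -6*d^3 + d^2*(-25*t - 30) + d*(-4*t^2 - 151*t + 132) - 32*t^2 + 392*t - 96
(4) = c^2 - 4*c - 5
(5) = -2*m^3 + 10*m^2 + 44*m - 112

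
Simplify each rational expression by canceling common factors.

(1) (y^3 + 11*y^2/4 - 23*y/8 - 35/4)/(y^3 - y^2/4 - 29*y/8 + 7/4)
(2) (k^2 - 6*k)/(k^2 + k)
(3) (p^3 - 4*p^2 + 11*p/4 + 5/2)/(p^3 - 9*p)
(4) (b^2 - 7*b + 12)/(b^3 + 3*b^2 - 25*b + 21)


(1) = (2*y + 5)/(2*y - 1)
(2) = (k - 6)/(k + 1)
(3) = (4*p^3 - 16*p^2 + 11*p + 10)/(4*p^3 - 36*p)
(4) = (b - 4)/(b^2 + 6*b - 7)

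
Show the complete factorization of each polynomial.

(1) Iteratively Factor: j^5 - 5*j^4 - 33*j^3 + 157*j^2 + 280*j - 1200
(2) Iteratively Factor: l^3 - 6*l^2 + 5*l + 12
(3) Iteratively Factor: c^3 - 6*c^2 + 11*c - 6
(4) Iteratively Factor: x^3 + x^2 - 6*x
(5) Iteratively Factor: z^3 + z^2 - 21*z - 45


(1) = (j + 4)*(j^4 - 9*j^3 + 3*j^2 + 145*j - 300) = (j - 5)*(j + 4)*(j^3 - 4*j^2 - 17*j + 60) = (j - 5)^2*(j + 4)*(j^2 + j - 12) = (j - 5)^2*(j - 3)*(j + 4)*(j + 4)
(2) = (l - 4)*(l^2 - 2*l - 3) = (l - 4)*(l - 3)*(l + 1)
(3) = (c - 2)*(c^2 - 4*c + 3) = (c - 3)*(c - 2)*(c - 1)
(4) = (x - 2)*(x^2 + 3*x) = x*(x - 2)*(x + 3)
(5) = (z + 3)*(z^2 - 2*z - 15) = (z + 3)^2*(z - 5)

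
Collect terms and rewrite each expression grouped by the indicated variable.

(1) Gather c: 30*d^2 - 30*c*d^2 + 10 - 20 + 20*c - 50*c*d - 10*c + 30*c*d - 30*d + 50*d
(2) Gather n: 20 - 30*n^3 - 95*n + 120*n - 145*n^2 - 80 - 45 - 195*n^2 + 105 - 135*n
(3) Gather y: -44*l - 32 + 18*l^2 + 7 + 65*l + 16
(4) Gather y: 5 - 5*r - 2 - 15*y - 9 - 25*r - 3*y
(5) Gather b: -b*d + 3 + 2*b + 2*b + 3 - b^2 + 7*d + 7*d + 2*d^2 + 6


(1) = c*(-30*d^2 - 20*d + 10) + 30*d^2 + 20*d - 10
(2) = -30*n^3 - 340*n^2 - 110*n
(3) = 18*l^2 + 21*l - 9
(4) = -30*r - 18*y - 6
(5) = -b^2 + b*(4 - d) + 2*d^2 + 14*d + 12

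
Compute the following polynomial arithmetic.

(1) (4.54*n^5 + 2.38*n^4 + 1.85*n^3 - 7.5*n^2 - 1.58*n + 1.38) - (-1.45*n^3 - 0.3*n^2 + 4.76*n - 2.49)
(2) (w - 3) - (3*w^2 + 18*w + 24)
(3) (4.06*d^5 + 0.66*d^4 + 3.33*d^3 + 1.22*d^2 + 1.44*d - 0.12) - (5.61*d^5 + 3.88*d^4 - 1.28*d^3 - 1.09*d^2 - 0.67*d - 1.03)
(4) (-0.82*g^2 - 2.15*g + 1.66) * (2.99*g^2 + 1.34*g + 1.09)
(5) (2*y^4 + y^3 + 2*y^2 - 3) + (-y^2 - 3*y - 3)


(1) = 4.54*n^5 + 2.38*n^4 + 3.3*n^3 - 7.2*n^2 - 6.34*n + 3.87
(2) = -3*w^2 - 17*w - 27
(3) = -1.55*d^5 - 3.22*d^4 + 4.61*d^3 + 2.31*d^2 + 2.11*d + 0.91
(4) = -2.4518*g^4 - 7.5273*g^3 + 1.1886*g^2 - 0.1191*g + 1.8094
(5) = 2*y^4 + y^3 + y^2 - 3*y - 6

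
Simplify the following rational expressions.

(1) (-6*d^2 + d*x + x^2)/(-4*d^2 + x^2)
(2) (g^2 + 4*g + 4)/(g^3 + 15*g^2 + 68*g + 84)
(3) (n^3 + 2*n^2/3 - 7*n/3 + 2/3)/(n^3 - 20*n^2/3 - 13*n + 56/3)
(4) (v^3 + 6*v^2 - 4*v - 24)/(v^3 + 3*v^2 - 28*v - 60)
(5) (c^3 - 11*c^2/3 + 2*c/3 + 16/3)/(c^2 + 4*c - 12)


(1) = (3*d + x)/(2*d + x)
(2) = (g + 2)/(g^2 + 13*g + 42)
(3) = (3*n^2 + 5*n - 2)/(3*n^2 - 17*n - 56)
(4) = (v - 2)/(v - 5)
(5) = (3*c^2 - 5*c - 8)/(3*c + 18)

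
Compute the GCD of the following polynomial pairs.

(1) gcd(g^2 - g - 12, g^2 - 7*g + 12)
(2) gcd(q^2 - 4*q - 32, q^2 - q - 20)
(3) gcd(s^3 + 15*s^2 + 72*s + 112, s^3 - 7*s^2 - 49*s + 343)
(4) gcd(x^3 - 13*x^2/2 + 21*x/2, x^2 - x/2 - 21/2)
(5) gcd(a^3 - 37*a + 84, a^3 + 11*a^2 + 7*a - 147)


(1) = gcd((g - 4)*(g + 3), (g - 4)*(g - 3)) = g - 4
(2) = gcd((q - 8)*(q + 4), (q - 5)*(q + 4)) = q + 4
(3) = gcd((s + 4)^2*(s + 7), (s - 7)^2*(s + 7)) = s + 7
(4) = x - 7/2
(5) = a^2 + 4*a - 21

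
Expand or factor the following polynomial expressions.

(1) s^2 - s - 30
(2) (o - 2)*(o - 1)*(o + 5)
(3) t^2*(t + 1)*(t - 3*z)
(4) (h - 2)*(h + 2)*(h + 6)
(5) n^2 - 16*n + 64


(1) = (s - 6)*(s + 5)
(2) = o^3 + 2*o^2 - 13*o + 10
(3) = t^4 - 3*t^3*z + t^3 - 3*t^2*z
(4) = h^3 + 6*h^2 - 4*h - 24
(5) = (n - 8)^2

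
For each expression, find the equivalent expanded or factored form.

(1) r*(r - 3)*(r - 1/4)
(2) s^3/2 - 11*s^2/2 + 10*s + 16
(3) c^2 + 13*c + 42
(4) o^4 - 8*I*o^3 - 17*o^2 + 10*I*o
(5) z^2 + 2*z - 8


(1) = r^3 - 13*r^2/4 + 3*r/4
(2) = (s/2 + 1/2)*(s - 8)*(s - 4)
(3) = (c + 6)*(c + 7)
(4) = o*(o - 5*I)*(o - 2*I)*(o - I)
(5) = (z - 2)*(z + 4)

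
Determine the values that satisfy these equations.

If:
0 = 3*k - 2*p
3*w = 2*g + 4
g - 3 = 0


Then:
g = 3
k = 2*p/3
w = 10/3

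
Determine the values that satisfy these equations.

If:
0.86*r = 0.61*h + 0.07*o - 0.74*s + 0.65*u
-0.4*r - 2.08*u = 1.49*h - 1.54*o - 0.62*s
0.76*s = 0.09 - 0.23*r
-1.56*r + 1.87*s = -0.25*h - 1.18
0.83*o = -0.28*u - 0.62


Then:
h = 5.72
o = 0.60
r = 1.33
s = -0.28
u = -3.99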